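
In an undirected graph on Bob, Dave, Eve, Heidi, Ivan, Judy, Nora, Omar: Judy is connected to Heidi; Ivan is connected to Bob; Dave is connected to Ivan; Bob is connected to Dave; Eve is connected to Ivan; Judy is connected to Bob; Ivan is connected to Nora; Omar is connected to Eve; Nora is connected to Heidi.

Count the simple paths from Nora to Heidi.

3

Nora–Heidi
Nora–Ivan–Bob–Judy–Heidi
Nora–Ivan–Dave–Bob–Judy–Heidi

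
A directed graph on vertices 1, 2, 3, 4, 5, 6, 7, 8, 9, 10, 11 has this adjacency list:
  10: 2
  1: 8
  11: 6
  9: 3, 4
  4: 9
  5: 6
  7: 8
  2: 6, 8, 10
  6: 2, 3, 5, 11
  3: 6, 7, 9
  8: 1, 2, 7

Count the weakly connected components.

From 1: component {1, 2, 3, 4, 5, 6, 7, 8, 9, 10, 11}.
That's 1 component.

1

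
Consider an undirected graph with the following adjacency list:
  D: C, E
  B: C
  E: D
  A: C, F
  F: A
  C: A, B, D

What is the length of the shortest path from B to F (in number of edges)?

Distance 0: B.
Distance 1: C.
Distance 2: A, D.
Distance 3: E, F — contains F.

3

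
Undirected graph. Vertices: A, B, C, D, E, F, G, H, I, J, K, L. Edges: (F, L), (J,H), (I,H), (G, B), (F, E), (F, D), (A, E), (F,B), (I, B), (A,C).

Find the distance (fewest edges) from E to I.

3

Distance 0: E.
Distance 1: A, F.
Distance 2: B, C, D, L.
Distance 3: G, I — contains I.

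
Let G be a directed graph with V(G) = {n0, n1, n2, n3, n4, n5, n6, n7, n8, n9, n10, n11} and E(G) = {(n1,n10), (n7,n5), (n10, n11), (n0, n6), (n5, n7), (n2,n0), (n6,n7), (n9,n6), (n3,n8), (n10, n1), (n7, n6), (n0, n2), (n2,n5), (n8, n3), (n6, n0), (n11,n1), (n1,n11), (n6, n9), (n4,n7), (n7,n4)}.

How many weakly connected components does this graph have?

From n0: component {n0, n2, n4, n5, n6, n7, n9}.
From n1: component {n1, n10, n11}.
From n3: component {n3, n8}.
That's 3 components.

3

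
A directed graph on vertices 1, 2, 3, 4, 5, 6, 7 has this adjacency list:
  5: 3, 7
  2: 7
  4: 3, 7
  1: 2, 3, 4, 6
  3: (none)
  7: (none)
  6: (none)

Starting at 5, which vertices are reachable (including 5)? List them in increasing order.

Start at 5.
Its neighbours: 3, 7.
Nothing further is reachable.

3, 5, 7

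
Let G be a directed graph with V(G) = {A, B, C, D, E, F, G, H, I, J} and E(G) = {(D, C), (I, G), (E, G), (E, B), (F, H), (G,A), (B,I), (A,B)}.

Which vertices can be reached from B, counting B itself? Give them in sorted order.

A, B, G, I

Start at B.
Its neighbours: I.
Then their neighbours: G.
Then next layer: A.
Nothing further is reachable.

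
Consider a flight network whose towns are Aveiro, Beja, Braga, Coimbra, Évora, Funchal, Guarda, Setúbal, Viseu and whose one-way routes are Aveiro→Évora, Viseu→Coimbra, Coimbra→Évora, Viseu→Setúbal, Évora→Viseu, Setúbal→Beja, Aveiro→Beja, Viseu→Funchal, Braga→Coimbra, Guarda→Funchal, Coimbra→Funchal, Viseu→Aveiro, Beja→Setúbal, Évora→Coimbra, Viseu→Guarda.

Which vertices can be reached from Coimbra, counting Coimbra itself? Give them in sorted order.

Start at Coimbra.
Its neighbours: Évora, Funchal.
Then their neighbours: Viseu.
Then next layer: Aveiro, Guarda, Setúbal.
Then next layer: Beja.
Nothing further is reachable.

Aveiro, Beja, Coimbra, Évora, Funchal, Guarda, Setúbal, Viseu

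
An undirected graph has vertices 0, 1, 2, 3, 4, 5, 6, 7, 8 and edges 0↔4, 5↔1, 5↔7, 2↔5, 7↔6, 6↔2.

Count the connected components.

4

From 0: component {0, 4}.
From 1: component {1, 2, 5, 6, 7}.
From 3: component {3}.
From 8: component {8}.
That's 4 components.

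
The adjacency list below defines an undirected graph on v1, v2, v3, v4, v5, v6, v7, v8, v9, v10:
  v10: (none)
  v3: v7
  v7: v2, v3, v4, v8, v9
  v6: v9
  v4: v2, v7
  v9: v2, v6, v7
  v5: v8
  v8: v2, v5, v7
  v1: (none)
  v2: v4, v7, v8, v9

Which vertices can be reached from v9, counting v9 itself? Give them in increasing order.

v2, v3, v4, v5, v6, v7, v8, v9

Start at v9.
Its neighbours: v2, v6, v7.
Then their neighbours: v3, v4, v8.
Then next layer: v5.
Nothing further is reachable.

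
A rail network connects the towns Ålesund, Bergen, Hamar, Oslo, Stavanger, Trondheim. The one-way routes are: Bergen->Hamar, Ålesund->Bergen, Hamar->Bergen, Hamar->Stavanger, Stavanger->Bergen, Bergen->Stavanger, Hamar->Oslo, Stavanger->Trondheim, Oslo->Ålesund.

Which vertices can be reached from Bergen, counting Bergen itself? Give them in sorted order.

Ålesund, Bergen, Hamar, Oslo, Stavanger, Trondheim

Start at Bergen.
Its neighbours: Hamar, Stavanger.
Then their neighbours: Oslo, Trondheim.
Then next layer: Ålesund.
Every vertex is now reached.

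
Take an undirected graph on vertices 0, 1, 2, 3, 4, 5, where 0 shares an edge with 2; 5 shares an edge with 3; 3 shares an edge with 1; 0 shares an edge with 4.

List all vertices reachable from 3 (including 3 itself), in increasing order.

Start at 3.
Its neighbours: 1, 5.
Nothing further is reachable.

1, 3, 5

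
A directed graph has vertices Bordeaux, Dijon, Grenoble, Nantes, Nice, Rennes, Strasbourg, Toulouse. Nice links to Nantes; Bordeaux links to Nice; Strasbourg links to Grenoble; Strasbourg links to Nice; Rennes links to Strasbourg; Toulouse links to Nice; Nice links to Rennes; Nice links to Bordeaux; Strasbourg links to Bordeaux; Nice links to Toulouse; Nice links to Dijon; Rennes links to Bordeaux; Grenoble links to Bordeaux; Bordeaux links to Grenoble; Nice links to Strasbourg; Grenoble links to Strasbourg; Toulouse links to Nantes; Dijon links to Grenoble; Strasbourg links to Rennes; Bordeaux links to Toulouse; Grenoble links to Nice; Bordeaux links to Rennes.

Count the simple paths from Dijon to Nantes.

Dijon→Grenoble→Bordeaux→Nice→Nantes
Dijon→Grenoble→Bordeaux→Nice→Toulouse→Nantes
Dijon→Grenoble→Bordeaux→Rennes→Strasbourg→Nice→Nantes
Dijon→Grenoble→Bordeaux→Rennes→Strasbourg→Nice→Toulouse→Nantes
Dijon→Grenoble→Bordeaux→Toulouse→Nantes
Dijon→Grenoble→Bordeaux→Toulouse→Nice→Nantes
Dijon→Grenoble→Nice→Bordeaux→Toulouse→Nantes
Dijon→Grenoble→Nice→Nantes
... and 17 more.

25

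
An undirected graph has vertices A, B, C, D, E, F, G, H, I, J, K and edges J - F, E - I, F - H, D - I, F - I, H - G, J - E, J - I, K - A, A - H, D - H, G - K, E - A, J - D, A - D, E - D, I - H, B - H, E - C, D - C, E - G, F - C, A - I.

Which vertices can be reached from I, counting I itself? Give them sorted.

Start at I.
Its neighbours: A, D, E, F, H, J.
Then their neighbours: B, C, G, K.
Every vertex is now reached.

A, B, C, D, E, F, G, H, I, J, K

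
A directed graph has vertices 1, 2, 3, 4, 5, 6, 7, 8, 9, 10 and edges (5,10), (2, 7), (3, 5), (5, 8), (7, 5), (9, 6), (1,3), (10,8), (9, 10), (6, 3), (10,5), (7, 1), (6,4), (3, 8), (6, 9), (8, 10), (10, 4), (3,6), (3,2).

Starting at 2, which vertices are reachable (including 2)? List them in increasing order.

Start at 2.
Its neighbours: 7.
Then their neighbours: 1, 5.
Then next layer: 3, 8, 10.
Then next layer: 4, 6.
Then next layer: 9.
Every vertex is now reached.

1, 2, 3, 4, 5, 6, 7, 8, 9, 10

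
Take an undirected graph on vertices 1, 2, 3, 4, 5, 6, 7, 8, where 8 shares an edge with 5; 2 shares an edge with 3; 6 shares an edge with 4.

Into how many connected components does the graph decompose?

From 1: component {1}.
From 2: component {2, 3}.
From 4: component {4, 6}.
From 5: component {5, 8}.
From 7: component {7}.
That's 5 components.

5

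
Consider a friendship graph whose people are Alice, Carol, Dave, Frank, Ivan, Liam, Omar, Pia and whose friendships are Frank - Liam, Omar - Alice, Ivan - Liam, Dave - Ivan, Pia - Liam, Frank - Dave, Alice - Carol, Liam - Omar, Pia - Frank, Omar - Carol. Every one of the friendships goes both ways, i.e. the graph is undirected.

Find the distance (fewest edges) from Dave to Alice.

Distance 0: Dave.
Distance 1: Frank, Ivan.
Distance 2: Liam, Pia.
Distance 3: Omar.
Distance 4: Alice, Carol — contains Alice.

4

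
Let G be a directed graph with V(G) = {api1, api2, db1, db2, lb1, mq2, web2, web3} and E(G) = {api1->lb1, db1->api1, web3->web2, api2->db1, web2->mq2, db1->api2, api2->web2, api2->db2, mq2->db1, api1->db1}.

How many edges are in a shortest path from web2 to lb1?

4

Distance 0: web2.
Distance 1: mq2.
Distance 2: db1.
Distance 3: api1, api2.
Distance 4: db2, lb1 — contains lb1.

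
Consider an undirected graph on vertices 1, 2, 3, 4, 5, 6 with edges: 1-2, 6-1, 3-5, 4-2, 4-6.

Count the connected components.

2

From 1: component {1, 2, 4, 6}.
From 3: component {3, 5}.
That's 2 components.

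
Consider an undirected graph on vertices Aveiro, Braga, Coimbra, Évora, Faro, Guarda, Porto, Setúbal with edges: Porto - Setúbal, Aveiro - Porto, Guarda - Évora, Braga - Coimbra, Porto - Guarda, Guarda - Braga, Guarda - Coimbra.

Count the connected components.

From Aveiro: component {Aveiro, Braga, Coimbra, Évora, Guarda, Porto, Setúbal}.
From Faro: component {Faro}.
That's 2 components.

2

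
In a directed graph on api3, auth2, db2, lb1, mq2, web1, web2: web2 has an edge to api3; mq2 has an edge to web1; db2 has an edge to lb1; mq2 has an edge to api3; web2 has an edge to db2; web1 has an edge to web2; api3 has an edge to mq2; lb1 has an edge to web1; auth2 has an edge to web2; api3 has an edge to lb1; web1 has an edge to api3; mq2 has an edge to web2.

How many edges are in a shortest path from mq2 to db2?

Distance 0: mq2.
Distance 1: api3, web1, web2.
Distance 2: db2, lb1 — contains db2.

2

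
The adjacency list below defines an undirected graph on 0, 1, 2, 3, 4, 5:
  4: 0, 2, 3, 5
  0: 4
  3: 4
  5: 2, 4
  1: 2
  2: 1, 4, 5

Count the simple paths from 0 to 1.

2

0–4–2–1
0–4–5–2–1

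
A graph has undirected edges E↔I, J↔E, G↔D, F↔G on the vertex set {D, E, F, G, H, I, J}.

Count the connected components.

3

From D: component {D, F, G}.
From E: component {E, I, J}.
From H: component {H}.
That's 3 components.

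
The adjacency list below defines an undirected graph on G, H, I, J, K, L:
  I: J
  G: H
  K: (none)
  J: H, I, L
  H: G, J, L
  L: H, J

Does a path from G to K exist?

No

Explore from G.
Distance 1: reach H.
Distance 2: reach J, L.
Distance 3: reach I.
The search is exhausted without reaching K; it lies in a different component.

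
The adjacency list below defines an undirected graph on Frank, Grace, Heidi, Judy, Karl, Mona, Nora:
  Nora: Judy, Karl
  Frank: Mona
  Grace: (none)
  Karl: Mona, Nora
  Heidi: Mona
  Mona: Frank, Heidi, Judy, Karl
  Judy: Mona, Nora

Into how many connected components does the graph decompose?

From Frank: component {Frank, Heidi, Judy, Karl, Mona, Nora}.
From Grace: component {Grace}.
That's 2 components.

2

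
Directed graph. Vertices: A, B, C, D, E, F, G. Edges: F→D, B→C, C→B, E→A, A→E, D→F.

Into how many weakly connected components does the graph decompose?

4

From A: component {A, E}.
From B: component {B, C}.
From D: component {D, F}.
From G: component {G}.
That's 4 components.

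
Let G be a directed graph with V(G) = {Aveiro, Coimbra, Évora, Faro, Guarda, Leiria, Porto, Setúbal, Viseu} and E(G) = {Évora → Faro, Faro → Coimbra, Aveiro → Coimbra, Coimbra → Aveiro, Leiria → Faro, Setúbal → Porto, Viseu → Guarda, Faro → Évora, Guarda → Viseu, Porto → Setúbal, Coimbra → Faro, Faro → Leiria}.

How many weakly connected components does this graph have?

From Aveiro: component {Aveiro, Coimbra, Évora, Faro, Leiria}.
From Guarda: component {Guarda, Viseu}.
From Porto: component {Porto, Setúbal}.
That's 3 components.

3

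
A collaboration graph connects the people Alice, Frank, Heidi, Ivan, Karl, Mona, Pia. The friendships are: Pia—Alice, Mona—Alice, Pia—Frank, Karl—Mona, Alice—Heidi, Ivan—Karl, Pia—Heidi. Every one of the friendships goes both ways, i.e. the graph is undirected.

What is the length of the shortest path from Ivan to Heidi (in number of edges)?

4

Distance 0: Ivan.
Distance 1: Karl.
Distance 2: Mona.
Distance 3: Alice.
Distance 4: Heidi, Pia — contains Heidi.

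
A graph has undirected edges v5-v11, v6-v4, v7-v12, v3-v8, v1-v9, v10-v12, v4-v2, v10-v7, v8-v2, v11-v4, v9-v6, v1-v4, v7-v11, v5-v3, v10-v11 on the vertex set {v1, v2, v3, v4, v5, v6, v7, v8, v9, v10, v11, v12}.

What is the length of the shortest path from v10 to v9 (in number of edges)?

Distance 0: v10.
Distance 1: v7, v11, v12.
Distance 2: v4, v5.
Distance 3: v1, v2, v3, v6.
Distance 4: v8, v9 — contains v9.

4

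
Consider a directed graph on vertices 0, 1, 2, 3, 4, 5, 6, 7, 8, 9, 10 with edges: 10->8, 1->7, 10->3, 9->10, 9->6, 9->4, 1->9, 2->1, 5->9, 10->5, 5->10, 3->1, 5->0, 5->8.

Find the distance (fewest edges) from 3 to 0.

5

Distance 0: 3.
Distance 1: 1.
Distance 2: 7, 9.
Distance 3: 4, 6, 10.
Distance 4: 5, 8.
Distance 5: 0 — contains 0.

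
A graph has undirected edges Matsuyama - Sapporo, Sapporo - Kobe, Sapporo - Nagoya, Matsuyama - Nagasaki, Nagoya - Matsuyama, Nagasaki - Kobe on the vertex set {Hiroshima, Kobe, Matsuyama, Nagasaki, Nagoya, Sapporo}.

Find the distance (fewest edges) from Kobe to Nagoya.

2

Distance 0: Kobe.
Distance 1: Nagasaki, Sapporo.
Distance 2: Matsuyama, Nagoya — contains Nagoya.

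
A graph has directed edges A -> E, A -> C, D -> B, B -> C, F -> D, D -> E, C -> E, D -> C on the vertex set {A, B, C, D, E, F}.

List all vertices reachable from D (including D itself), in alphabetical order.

B, C, D, E

Start at D.
Its neighbours: B, C, E.
Nothing further is reachable.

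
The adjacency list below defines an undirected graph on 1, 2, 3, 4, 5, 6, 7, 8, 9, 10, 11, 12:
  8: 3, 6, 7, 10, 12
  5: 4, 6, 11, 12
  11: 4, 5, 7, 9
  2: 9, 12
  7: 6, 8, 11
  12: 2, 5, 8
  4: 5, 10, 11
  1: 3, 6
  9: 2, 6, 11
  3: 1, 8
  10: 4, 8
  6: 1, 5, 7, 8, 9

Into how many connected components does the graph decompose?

From 1: component {1, 2, 3, 4, 5, 6, 7, 8, 9, 10, 11, 12}.
That's 1 component.

1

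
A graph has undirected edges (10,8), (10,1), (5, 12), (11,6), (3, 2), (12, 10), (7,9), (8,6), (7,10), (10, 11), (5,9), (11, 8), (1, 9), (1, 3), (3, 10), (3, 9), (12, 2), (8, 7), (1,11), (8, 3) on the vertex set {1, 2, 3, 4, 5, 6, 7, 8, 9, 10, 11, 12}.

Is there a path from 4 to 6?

4 has no edges, so nothing is reachable from it.

No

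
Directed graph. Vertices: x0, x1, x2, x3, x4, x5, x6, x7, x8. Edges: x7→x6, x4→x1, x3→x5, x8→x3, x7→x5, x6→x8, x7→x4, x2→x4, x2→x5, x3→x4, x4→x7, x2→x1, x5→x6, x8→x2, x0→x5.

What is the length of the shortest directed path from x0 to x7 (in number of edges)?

Distance 0: x0.
Distance 1: x5.
Distance 2: x6.
Distance 3: x8.
Distance 4: x2, x3.
Distance 5: x1, x4.
Distance 6: x7 — contains x7.

6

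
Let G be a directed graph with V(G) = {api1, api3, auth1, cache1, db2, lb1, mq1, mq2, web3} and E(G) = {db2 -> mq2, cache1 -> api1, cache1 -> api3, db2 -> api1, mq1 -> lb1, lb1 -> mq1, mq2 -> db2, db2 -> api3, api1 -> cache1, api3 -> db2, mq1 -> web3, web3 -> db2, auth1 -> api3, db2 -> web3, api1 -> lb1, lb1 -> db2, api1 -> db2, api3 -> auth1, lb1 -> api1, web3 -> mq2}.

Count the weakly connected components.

1

From api1: component {api1, api3, auth1, cache1, db2, lb1, mq1, mq2, web3}.
That's 1 component.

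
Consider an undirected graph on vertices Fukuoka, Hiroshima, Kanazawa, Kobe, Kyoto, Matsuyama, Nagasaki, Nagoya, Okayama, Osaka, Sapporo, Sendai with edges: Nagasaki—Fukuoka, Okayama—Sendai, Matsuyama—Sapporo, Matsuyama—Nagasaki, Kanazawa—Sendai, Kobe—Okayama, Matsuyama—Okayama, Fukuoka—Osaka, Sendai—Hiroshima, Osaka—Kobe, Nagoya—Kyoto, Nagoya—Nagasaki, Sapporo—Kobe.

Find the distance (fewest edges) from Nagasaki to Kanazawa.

4

Distance 0: Nagasaki.
Distance 1: Fukuoka, Matsuyama, Nagoya.
Distance 2: Kyoto, Okayama, Osaka, Sapporo.
Distance 3: Kobe, Sendai.
Distance 4: Hiroshima, Kanazawa — contains Kanazawa.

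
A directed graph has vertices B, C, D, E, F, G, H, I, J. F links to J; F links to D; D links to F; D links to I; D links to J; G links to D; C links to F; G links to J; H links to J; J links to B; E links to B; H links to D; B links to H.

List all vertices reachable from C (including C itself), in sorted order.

Start at C.
Its neighbours: F.
Then their neighbours: D, J.
Then next layer: B, I.
Then next layer: H.
Nothing further is reachable.

B, C, D, F, H, I, J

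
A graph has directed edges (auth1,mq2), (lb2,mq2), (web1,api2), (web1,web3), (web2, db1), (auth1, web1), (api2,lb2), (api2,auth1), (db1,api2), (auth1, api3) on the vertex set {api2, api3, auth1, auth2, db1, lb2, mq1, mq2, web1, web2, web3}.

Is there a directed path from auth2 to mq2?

No

auth2 has no outgoing edges, so nothing is reachable from it.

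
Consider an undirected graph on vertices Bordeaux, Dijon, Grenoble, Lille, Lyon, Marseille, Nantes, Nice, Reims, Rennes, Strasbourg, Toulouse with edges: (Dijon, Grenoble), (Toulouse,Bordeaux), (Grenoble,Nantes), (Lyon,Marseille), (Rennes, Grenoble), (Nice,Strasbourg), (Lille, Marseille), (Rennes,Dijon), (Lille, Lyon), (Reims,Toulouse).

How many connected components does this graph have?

From Bordeaux: component {Bordeaux, Reims, Toulouse}.
From Dijon: component {Dijon, Grenoble, Nantes, Rennes}.
From Lille: component {Lille, Lyon, Marseille}.
From Nice: component {Nice, Strasbourg}.
That's 4 components.

4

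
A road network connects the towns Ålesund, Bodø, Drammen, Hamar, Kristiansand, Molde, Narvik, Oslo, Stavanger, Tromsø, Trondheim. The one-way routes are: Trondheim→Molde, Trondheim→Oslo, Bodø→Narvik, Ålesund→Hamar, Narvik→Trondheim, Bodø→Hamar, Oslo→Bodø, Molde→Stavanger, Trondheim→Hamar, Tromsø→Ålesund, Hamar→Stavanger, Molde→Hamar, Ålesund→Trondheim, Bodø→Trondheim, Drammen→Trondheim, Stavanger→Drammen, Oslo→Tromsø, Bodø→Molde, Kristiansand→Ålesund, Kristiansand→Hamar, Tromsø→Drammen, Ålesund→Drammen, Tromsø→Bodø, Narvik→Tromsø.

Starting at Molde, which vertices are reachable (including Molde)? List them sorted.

Start at Molde.
Its neighbours: Hamar, Stavanger.
Then their neighbours: Drammen.
Then next layer: Trondheim.
Then next layer: Oslo.
Then next layer: Bodø, Tromsø.
Then next layer: Ålesund, Narvik.
Nothing further is reachable.

Ålesund, Bodø, Drammen, Hamar, Molde, Narvik, Oslo, Stavanger, Tromsø, Trondheim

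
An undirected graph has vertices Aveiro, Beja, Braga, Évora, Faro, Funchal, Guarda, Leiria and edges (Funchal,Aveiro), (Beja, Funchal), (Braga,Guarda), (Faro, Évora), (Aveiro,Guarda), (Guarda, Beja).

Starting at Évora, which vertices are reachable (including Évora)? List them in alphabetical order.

Évora, Faro

Start at Évora.
Its neighbours: Faro.
Nothing further is reachable.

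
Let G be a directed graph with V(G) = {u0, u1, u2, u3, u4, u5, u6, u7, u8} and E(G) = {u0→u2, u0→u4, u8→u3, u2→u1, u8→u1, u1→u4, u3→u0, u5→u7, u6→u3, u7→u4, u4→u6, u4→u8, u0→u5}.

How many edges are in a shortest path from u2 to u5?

Distance 0: u2.
Distance 1: u1.
Distance 2: u4.
Distance 3: u6, u8.
Distance 4: u3.
Distance 5: u0.
Distance 6: u5 — contains u5.

6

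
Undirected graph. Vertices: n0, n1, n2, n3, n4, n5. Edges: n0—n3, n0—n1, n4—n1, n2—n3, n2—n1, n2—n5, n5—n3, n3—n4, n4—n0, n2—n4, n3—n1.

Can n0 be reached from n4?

Explore from n4.
Distance 1: reach n0, n1, n2, n3.
Found n0.

Yes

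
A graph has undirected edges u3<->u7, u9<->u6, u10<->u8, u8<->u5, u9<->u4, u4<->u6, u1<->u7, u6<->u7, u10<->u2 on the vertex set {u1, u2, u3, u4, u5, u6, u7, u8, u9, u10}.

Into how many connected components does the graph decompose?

2

From u1: component {u1, u3, u4, u6, u7, u9}.
From u2: component {u2, u5, u8, u10}.
That's 2 components.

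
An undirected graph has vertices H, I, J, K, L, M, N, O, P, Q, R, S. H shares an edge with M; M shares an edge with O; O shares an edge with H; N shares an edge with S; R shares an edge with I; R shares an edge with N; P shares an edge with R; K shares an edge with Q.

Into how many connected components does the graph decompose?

From H: component {H, M, O}.
From I: component {I, N, P, R, S}.
From J: component {J}.
From K: component {K, Q}.
From L: component {L}.
That's 5 components.

5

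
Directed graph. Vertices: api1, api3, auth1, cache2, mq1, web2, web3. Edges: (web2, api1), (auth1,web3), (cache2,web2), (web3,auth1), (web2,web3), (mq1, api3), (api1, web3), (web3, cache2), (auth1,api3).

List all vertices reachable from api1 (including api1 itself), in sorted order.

Start at api1.
Its neighbours: web3.
Then their neighbours: auth1, cache2.
Then next layer: api3, web2.
Nothing further is reachable.

api1, api3, auth1, cache2, web2, web3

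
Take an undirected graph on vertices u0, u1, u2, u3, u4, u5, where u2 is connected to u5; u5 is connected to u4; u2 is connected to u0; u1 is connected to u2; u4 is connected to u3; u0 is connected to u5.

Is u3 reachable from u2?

Explore from u2.
Distance 1: reach u0, u1, u5.
Distance 2: reach u4.
Distance 3: reach u3.
Found u3.

Yes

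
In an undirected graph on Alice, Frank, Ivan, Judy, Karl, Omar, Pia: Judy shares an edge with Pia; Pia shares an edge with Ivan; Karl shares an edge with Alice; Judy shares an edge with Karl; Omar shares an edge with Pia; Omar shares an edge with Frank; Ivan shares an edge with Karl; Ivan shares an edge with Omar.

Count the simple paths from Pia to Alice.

Pia–Ivan–Karl–Alice
Pia–Judy–Karl–Alice
Pia–Omar–Ivan–Karl–Alice

3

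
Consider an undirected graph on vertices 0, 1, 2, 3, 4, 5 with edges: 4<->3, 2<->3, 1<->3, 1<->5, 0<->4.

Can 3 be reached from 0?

Yes

Explore from 0.
Distance 1: reach 4.
Distance 2: reach 3.
Found 3.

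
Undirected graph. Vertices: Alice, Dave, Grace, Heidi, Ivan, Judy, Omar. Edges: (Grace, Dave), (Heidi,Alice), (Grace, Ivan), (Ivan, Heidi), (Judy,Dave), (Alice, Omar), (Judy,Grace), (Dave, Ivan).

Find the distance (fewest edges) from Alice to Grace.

3

Distance 0: Alice.
Distance 1: Heidi, Omar.
Distance 2: Ivan.
Distance 3: Dave, Grace — contains Grace.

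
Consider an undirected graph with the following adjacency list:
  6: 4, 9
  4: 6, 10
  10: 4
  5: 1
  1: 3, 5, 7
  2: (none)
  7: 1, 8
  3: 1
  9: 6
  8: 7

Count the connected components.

From 1: component {1, 3, 5, 7, 8}.
From 2: component {2}.
From 4: component {4, 6, 9, 10}.
That's 3 components.

3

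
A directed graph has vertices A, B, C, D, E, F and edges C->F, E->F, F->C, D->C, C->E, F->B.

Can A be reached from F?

Explore from F.
Distance 1: reach B, C.
Distance 2: reach E.
The search from F is exhausted; no directed path reaches A.

No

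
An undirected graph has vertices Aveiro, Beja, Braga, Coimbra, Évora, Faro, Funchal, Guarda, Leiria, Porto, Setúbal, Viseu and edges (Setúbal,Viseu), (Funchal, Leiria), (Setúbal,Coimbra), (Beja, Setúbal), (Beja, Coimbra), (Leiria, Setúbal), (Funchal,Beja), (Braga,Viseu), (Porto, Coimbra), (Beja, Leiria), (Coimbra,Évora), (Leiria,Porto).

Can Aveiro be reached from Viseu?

Explore from Viseu.
Distance 1: reach Braga, Setúbal.
Distance 2: reach Beja, Coimbra, Leiria.
Distance 3: reach Évora, Funchal, Porto.
The search is exhausted without reaching Aveiro; it lies in a different component.

No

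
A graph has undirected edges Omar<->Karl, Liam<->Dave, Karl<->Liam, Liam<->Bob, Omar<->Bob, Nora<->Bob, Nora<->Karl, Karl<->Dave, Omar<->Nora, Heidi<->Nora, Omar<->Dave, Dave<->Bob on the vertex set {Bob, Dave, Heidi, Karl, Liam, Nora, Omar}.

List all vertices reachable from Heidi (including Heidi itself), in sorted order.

Start at Heidi.
Its neighbours: Nora.
Then their neighbours: Bob, Karl, Omar.
Then next layer: Dave, Liam.
Every vertex is now reached.

Bob, Dave, Heidi, Karl, Liam, Nora, Omar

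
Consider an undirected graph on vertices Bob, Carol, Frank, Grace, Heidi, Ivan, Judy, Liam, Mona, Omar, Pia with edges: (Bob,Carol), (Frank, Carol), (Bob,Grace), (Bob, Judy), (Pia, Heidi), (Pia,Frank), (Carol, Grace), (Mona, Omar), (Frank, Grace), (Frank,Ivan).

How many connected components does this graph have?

3

From Bob: component {Bob, Carol, Frank, Grace, Heidi, Ivan, Judy, Pia}.
From Liam: component {Liam}.
From Mona: component {Mona, Omar}.
That's 3 components.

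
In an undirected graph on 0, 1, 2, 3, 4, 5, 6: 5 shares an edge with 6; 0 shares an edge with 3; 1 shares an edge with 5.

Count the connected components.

4

From 0: component {0, 3}.
From 1: component {1, 5, 6}.
From 2: component {2}.
From 4: component {4}.
That's 4 components.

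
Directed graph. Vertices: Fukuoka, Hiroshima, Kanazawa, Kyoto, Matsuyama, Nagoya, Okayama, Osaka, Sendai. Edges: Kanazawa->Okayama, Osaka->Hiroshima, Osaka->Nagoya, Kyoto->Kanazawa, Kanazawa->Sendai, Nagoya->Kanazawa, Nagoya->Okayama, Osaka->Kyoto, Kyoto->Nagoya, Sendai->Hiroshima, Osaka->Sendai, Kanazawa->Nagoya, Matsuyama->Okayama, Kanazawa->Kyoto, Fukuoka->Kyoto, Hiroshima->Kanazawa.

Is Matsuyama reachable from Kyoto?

Explore from Kyoto.
Distance 1: reach Kanazawa, Nagoya.
Distance 2: reach Okayama, Sendai.
Distance 3: reach Hiroshima.
The search from Kyoto is exhausted; no directed path reaches Matsuyama.

No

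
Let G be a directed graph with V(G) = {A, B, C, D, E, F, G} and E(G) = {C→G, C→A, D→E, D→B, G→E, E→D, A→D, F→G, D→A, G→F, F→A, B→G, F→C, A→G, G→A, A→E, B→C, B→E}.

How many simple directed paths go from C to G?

4

C→A→D→B→G
C→A→E→D→B→G
C→A→G
C→G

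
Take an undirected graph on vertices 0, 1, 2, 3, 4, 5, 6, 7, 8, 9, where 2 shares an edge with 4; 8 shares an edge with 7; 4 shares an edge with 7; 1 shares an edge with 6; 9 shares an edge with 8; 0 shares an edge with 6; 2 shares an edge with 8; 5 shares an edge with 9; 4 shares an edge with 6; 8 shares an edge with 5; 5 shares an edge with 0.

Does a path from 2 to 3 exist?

Explore from 2.
Distance 1: reach 4, 8.
Distance 2: reach 5, 6, 7, 9.
Distance 3: reach 0, 1.
The search is exhausted without reaching 3; it lies in a different component.

No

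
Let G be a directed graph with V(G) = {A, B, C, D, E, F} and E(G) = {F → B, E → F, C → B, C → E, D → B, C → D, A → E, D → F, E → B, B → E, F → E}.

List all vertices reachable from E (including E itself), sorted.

Start at E.
Its neighbours: B, F.
Nothing further is reachable.

B, E, F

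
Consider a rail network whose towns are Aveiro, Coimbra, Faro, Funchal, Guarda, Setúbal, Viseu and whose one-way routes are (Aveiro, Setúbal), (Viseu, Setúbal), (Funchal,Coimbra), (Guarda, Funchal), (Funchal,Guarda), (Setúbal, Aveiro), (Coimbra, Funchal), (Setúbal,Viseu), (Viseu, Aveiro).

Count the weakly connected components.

3

From Aveiro: component {Aveiro, Setúbal, Viseu}.
From Coimbra: component {Coimbra, Funchal, Guarda}.
From Faro: component {Faro}.
That's 3 components.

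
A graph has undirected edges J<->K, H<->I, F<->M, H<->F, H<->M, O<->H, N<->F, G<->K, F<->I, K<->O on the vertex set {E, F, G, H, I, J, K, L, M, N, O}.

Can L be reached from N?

No

Explore from N.
Distance 1: reach F.
Distance 2: reach H, I, M.
Distance 3: reach O.
Distance 4: reach K.
Distance 5: reach G, J.
The search is exhausted without reaching L; it lies in a different component.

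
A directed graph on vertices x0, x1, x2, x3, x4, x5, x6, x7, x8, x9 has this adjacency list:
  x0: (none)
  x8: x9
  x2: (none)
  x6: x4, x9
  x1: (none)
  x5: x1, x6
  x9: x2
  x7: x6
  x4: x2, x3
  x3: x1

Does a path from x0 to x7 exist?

x0 has no outgoing edges, so nothing is reachable from it.

No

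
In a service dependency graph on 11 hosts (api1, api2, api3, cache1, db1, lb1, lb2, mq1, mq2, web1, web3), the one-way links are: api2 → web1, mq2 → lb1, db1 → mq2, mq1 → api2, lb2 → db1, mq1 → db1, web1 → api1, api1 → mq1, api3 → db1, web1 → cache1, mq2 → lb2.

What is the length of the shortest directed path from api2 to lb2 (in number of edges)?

6

Distance 0: api2.
Distance 1: web1.
Distance 2: api1, cache1.
Distance 3: mq1.
Distance 4: db1.
Distance 5: mq2.
Distance 6: lb1, lb2 — contains lb2.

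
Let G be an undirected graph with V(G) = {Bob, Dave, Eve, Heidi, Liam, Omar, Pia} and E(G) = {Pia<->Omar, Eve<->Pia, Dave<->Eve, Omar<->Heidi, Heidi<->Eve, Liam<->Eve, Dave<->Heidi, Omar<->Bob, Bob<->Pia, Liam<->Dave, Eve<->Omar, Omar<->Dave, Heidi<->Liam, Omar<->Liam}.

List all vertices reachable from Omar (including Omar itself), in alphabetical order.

Start at Omar.
Its neighbours: Bob, Dave, Eve, Heidi, Liam, Pia.
Every vertex is now reached.

Bob, Dave, Eve, Heidi, Liam, Omar, Pia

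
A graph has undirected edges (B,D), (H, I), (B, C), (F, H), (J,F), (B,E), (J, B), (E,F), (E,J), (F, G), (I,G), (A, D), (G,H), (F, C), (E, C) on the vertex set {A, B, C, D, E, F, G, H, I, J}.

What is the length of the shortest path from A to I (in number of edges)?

Distance 0: A.
Distance 1: D.
Distance 2: B.
Distance 3: C, E, J.
Distance 4: F.
Distance 5: G, H.
Distance 6: I — contains I.

6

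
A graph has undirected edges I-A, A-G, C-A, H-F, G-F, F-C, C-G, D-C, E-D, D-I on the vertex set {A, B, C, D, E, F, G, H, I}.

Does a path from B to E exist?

No

B has no edges, so nothing is reachable from it.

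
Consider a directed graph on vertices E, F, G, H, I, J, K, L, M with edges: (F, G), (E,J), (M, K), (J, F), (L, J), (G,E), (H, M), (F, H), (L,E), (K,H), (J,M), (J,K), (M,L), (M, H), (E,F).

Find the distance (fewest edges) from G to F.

2

Distance 0: G.
Distance 1: E.
Distance 2: F, J — contains F.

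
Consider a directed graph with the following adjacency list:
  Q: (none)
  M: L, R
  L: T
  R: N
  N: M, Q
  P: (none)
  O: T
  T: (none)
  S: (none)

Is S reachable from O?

No

Explore from O.
Distance 1: reach T.
The search from O is exhausted; no directed path reaches S.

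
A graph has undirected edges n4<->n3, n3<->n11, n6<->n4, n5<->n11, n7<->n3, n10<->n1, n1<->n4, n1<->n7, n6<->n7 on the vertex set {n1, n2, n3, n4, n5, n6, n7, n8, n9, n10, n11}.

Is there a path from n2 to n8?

n2 has no edges, so nothing is reachable from it.

No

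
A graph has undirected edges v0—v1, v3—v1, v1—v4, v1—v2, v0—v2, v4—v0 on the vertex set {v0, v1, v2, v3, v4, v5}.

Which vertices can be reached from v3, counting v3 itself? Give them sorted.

v0, v1, v2, v3, v4

Start at v3.
Its neighbours: v1.
Then their neighbours: v0, v2, v4.
Nothing further is reachable.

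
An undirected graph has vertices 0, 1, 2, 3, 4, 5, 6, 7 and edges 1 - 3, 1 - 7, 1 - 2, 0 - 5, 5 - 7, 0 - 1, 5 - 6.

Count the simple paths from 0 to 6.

0–1–7–5–6
0–5–6

2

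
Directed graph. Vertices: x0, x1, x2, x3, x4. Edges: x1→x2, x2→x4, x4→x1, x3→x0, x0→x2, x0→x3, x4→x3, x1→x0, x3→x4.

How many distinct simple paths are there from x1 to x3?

x1→x0→x2→x4→x3
x1→x0→x3
x1→x2→x4→x3

3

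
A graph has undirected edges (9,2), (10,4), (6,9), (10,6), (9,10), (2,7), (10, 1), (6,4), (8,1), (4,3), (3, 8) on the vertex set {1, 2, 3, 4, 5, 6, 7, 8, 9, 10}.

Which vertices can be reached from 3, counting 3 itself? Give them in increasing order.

1, 2, 3, 4, 6, 7, 8, 9, 10

Start at 3.
Its neighbours: 4, 8.
Then their neighbours: 1, 6, 10.
Then next layer: 9.
Then next layer: 2.
Then next layer: 7.
Nothing further is reachable.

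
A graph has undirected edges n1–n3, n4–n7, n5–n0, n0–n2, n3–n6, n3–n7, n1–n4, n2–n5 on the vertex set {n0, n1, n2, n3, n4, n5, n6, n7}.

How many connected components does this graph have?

2

From n0: component {n0, n2, n5}.
From n1: component {n1, n3, n4, n6, n7}.
That's 2 components.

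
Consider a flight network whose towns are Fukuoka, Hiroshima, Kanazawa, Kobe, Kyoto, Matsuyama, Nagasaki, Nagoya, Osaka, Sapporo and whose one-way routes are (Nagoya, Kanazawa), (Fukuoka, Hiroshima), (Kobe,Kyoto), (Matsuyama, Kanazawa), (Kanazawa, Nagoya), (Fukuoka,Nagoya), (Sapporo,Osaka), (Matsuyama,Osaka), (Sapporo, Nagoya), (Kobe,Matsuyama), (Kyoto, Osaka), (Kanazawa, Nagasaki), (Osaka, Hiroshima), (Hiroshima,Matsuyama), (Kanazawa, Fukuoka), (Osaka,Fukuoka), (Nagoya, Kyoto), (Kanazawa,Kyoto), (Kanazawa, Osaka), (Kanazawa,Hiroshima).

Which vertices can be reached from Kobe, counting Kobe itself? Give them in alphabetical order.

Start at Kobe.
Its neighbours: Kyoto, Matsuyama.
Then their neighbours: Kanazawa, Osaka.
Then next layer: Fukuoka, Hiroshima, Nagasaki, Nagoya.
Nothing further is reachable.

Fukuoka, Hiroshima, Kanazawa, Kobe, Kyoto, Matsuyama, Nagasaki, Nagoya, Osaka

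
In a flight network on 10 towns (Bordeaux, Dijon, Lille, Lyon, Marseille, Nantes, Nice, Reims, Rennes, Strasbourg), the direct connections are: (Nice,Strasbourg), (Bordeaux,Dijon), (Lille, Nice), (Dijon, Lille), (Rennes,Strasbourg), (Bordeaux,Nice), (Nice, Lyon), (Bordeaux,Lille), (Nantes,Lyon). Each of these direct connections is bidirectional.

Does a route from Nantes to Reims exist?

Explore from Nantes.
Distance 1: reach Lyon.
Distance 2: reach Nice.
Distance 3: reach Bordeaux, Lille, Strasbourg.
Distance 4: reach Dijon, Rennes.
The search is exhausted without reaching Reims; it lies in a different component.

No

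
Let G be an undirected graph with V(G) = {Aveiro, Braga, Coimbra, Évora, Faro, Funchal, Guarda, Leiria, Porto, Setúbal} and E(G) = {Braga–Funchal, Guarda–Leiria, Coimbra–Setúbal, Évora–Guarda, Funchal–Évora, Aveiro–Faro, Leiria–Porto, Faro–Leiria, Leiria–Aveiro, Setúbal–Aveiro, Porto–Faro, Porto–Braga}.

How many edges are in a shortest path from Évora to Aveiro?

Distance 0: Évora.
Distance 1: Funchal, Guarda.
Distance 2: Braga, Leiria.
Distance 3: Aveiro, Faro, Porto — contains Aveiro.

3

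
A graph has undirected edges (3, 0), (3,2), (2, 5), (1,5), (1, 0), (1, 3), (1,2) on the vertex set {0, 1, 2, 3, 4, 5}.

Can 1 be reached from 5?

Explore from 5.
Distance 1: reach 1, 2.
Found 1.

Yes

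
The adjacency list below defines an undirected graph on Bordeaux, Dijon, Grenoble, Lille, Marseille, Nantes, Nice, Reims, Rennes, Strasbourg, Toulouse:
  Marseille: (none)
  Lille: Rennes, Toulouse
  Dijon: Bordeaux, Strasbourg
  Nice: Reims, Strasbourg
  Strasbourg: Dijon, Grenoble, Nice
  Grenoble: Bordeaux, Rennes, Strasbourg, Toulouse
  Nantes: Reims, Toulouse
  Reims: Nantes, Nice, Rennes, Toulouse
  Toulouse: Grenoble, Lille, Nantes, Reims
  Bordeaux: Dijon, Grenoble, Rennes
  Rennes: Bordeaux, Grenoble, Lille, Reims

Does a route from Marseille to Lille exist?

No

Marseille has no edges, so nothing is reachable from it.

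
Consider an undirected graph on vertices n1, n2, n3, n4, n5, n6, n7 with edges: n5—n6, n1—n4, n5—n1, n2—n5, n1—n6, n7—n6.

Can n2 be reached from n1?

Yes

Explore from n1.
Distance 1: reach n4, n5, n6.
Distance 2: reach n2, n7.
Found n2.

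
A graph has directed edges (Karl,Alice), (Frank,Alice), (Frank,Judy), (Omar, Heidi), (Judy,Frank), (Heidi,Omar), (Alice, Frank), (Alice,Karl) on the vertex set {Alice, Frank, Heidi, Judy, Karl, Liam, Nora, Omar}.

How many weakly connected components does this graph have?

4

From Alice: component {Alice, Frank, Judy, Karl}.
From Heidi: component {Heidi, Omar}.
From Liam: component {Liam}.
From Nora: component {Nora}.
That's 4 components.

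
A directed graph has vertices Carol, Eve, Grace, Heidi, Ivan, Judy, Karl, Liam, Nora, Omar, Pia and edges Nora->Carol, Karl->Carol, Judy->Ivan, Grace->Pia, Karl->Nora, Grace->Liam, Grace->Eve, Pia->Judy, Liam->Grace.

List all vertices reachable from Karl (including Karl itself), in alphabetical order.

Carol, Karl, Nora

Start at Karl.
Its neighbours: Carol, Nora.
Nothing further is reachable.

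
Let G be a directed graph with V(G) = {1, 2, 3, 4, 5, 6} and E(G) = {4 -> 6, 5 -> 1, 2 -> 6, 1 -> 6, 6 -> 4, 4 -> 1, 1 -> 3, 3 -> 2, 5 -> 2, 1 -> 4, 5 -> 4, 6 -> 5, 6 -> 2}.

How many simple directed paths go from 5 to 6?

7

5→1→3→2→6
5→1→4→6
5→1→6
5→2→6
5→4→1→3→2→6
5→4→1→6
5→4→6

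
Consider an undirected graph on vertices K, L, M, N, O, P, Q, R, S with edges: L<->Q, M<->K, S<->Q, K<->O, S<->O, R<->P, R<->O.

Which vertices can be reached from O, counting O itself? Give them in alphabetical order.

K, L, M, O, P, Q, R, S

Start at O.
Its neighbours: K, R, S.
Then their neighbours: M, P, Q.
Then next layer: L.
Nothing further is reachable.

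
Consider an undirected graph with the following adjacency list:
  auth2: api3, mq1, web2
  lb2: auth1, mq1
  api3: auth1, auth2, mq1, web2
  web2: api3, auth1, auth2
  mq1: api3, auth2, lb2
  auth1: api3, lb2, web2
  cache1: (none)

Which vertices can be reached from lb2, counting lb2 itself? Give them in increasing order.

Start at lb2.
Its neighbours: auth1, mq1.
Then their neighbours: api3, auth2, web2.
Nothing further is reachable.

api3, auth1, auth2, lb2, mq1, web2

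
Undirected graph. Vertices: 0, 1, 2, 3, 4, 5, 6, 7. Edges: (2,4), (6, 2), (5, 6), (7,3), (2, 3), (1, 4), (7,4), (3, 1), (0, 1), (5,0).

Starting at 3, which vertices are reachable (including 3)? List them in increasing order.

0, 1, 2, 3, 4, 5, 6, 7

Start at 3.
Its neighbours: 1, 2, 7.
Then their neighbours: 0, 4, 6.
Then next layer: 5.
Every vertex is now reached.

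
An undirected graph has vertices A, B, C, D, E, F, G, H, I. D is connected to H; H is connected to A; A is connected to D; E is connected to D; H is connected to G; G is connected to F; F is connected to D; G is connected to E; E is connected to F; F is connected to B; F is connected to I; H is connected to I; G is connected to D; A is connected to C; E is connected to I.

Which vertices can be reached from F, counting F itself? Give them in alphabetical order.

Start at F.
Its neighbours: B, D, E, G, I.
Then their neighbours: A, H.
Then next layer: C.
Every vertex is now reached.

A, B, C, D, E, F, G, H, I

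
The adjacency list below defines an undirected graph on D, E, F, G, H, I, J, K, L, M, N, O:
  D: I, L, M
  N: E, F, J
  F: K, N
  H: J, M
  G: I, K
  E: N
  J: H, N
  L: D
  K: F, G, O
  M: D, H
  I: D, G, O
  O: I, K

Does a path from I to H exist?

Yes

Explore from I.
Distance 1: reach D, G, O.
Distance 2: reach K, L, M.
Distance 3: reach F, H.
Found H.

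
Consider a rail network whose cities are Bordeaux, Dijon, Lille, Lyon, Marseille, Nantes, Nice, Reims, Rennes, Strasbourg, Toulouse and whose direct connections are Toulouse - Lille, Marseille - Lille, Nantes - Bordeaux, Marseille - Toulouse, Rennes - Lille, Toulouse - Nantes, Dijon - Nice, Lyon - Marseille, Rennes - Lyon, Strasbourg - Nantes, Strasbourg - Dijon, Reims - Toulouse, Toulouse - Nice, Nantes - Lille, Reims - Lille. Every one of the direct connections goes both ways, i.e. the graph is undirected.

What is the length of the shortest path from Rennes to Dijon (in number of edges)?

Distance 0: Rennes.
Distance 1: Lille, Lyon.
Distance 2: Marseille, Nantes, Reims, Toulouse.
Distance 3: Bordeaux, Nice, Strasbourg.
Distance 4: Dijon — contains Dijon.

4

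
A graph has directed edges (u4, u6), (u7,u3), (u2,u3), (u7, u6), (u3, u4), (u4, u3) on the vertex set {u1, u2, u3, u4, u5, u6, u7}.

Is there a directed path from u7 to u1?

Explore from u7.
Distance 1: reach u3, u6.
Distance 2: reach u4.
The search from u7 is exhausted; no directed path reaches u1.

No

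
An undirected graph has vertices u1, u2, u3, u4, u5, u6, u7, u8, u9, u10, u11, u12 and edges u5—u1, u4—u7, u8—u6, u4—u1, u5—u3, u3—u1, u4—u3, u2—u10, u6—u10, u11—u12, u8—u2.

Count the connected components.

From u1: component {u1, u3, u4, u5, u7}.
From u2: component {u2, u6, u8, u10}.
From u9: component {u9}.
From u11: component {u11, u12}.
That's 4 components.

4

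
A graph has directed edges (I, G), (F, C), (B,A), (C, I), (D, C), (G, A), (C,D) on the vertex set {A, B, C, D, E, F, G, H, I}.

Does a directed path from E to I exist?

No

E has no outgoing edges, so nothing is reachable from it.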